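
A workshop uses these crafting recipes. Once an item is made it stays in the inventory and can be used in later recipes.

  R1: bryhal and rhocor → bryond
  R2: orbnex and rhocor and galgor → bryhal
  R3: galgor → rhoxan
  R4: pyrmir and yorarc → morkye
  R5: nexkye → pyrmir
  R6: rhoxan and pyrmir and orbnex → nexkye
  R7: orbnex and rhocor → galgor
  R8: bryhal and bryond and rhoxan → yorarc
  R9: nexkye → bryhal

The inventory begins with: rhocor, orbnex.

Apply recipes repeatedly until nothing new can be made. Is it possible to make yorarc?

Using R7, orbnex and rhocor make galgor.
orbnex and rhocor and galgor → bryhal (R2).
Using R3, galgor makes rhoxan.
Using R1, bryhal and rhocor make bryond.
Using R8, bryhal, bryond, and rhoxan make yorarc.

Yes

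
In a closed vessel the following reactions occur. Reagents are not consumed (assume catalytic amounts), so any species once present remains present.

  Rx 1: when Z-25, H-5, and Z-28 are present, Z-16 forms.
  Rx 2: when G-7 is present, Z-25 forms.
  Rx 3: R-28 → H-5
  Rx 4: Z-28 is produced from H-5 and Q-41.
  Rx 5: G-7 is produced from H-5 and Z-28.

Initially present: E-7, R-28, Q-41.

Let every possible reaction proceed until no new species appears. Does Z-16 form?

R-28 present → H-5 forms (Rx 3).
H-5 and Q-41 present → Z-28 forms (Rx 4).
H-5 and Z-28 present → G-7 forms (Rx 5).
G-7 present → Z-25 forms (Rx 2).
Z-25, H-5, and Z-28 present → Z-16 forms (Rx 1).

Yes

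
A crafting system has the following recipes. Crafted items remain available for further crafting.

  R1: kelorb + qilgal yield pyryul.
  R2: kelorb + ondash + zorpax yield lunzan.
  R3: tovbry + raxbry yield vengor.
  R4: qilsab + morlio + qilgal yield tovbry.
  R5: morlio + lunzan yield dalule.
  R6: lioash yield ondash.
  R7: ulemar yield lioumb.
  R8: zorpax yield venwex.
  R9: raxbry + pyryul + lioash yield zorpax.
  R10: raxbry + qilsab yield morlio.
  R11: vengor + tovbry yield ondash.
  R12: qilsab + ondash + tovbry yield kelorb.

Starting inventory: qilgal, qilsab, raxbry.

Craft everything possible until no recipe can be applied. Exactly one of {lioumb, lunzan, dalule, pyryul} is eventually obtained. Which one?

raxbry + qilsab → morlio (R10).
Using R4, qilsab, morlio, and qilgal make tovbry.
Using R3, tovbry and raxbry make vengor.
Using R11, vengor and tovbry make ondash.
Using R12, qilsab, ondash, and tovbry make kelorb.
Using R1, kelorb and qilgal make pyryul.
lunzan would need kelorb, ondash, and zorpax (R2), but zorpax is never obtained. lioumb would need ulemar (R7), but ulemar is never obtained. dalule would need morlio and lunzan (R5), but lunzan is never obtained.

pyryul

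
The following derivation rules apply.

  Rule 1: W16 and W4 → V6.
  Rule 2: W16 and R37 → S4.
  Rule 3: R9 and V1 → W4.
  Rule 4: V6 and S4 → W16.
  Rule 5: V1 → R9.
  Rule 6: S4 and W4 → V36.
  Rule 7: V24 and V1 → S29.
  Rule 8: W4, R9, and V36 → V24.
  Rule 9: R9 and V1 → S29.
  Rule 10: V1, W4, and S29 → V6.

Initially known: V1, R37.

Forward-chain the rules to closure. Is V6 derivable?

From V1, Rule 5 gives R9.
From R9 and V1, Rule 9 gives S29.
From R9 and V1, Rule 3 gives W4.
V1, W4, and S29 hold, so V6 follows (Rule 10).

Yes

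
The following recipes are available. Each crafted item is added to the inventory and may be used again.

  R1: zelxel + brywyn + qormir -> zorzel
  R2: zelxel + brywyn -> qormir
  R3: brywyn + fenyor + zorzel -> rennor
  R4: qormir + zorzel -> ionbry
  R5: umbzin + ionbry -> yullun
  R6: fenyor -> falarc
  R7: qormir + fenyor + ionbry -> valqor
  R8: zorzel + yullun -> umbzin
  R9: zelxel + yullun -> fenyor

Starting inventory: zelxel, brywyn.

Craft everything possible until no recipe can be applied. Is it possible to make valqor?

valqor would need qormir, fenyor, and ionbry (R7), but fenyor is never obtained.

No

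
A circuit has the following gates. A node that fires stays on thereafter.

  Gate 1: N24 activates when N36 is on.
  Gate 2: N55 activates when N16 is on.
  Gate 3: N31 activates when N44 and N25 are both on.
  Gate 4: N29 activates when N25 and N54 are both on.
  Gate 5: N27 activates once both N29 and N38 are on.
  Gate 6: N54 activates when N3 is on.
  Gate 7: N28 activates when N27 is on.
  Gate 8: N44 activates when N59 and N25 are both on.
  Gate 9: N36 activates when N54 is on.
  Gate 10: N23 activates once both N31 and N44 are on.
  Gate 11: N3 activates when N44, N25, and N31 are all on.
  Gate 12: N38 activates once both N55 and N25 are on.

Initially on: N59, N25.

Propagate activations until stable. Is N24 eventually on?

N59 and N25 are on, so N44 activates (Gate 8).
N44 and N25 are on, so N31 activates (Gate 3).
N44, N25, and N31 are on, so N3 activates (Gate 11).
Gate 6: N3 on → N54 on.
N54 is on, so N36 activates (Gate 9).
Gate 1: N36 on → N24 on.

Yes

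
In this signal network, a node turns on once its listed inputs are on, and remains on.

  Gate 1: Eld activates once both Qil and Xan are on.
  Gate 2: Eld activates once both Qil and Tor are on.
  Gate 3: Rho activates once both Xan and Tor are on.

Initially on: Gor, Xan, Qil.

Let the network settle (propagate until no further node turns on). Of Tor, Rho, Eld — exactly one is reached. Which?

Eld

Gate 1: Qil and Xan on → Eld on.
Rho would need Xan and Tor (Gate 3), but Tor never turns on. No rule produces Tor, and it is not given.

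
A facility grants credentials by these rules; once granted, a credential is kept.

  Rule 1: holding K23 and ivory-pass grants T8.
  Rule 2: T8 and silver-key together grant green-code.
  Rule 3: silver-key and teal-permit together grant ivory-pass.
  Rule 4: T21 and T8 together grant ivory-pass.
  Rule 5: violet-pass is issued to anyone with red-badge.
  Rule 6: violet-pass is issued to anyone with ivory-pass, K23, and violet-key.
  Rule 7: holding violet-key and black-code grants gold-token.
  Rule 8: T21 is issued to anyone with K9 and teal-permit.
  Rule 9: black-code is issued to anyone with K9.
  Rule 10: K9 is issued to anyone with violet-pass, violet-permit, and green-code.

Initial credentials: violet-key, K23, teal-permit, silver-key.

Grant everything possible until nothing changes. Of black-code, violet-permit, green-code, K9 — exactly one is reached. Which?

green-code

Holding silver-key and teal-permit grants ivory-pass (Rule 3).
Holding K23 and ivory-pass grants T8 (Rule 1).
Holding T8 and silver-key grants green-code (Rule 2).
No rule produces violet-permit, and it is not given. black-code would need K9 (Rule 9), but K9 is never granted. K9 would need violet-pass, violet-permit, and green-code (Rule 10), but violet-permit is never granted.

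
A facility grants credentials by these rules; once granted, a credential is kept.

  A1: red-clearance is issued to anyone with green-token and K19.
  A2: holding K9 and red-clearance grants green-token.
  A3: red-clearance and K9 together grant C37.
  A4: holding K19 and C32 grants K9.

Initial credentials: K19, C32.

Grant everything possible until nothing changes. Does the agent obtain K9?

Holding K19 and C32 grants K9 (A4).

Yes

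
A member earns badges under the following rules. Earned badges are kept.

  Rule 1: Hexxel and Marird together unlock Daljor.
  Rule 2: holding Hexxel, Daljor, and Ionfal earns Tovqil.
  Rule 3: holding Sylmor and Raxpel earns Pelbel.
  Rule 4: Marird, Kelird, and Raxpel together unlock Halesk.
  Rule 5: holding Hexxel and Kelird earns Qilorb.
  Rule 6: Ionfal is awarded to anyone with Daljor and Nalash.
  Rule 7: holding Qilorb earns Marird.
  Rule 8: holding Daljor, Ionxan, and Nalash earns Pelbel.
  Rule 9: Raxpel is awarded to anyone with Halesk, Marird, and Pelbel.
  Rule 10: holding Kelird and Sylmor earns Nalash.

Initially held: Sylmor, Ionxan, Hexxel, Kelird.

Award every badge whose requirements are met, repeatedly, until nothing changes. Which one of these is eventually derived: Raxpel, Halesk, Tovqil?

With Kelird and Sylmor, Nalash is earned (Rule 10).
With Hexxel and Kelird, Qilorb is earned (Rule 5).
With Qilorb, Marird is earned (Rule 7).
With Hexxel and Marird, Daljor is earned (Rule 1).
With Daljor and Nalash, Ionfal is earned (Rule 6).
With Hexxel, Daljor, and Ionfal, Tovqil is earned (Rule 2).
Halesk would need Marird, Kelird, and Raxpel (Rule 4), but Raxpel is never earned. Raxpel would need Halesk, Marird, and Pelbel (Rule 9), but Halesk is never earned.

Tovqil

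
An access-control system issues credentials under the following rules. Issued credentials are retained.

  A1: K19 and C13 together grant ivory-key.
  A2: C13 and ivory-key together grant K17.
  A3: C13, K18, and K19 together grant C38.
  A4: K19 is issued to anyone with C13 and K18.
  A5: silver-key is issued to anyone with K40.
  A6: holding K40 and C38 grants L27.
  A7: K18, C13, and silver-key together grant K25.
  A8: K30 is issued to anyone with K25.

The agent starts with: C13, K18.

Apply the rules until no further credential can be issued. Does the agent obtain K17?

Holding C13 and K18 grants K19 (A4).
Holding K19 and C13 grants ivory-key (A1).
Holding C13 and ivory-key grants K17 (A2).

Yes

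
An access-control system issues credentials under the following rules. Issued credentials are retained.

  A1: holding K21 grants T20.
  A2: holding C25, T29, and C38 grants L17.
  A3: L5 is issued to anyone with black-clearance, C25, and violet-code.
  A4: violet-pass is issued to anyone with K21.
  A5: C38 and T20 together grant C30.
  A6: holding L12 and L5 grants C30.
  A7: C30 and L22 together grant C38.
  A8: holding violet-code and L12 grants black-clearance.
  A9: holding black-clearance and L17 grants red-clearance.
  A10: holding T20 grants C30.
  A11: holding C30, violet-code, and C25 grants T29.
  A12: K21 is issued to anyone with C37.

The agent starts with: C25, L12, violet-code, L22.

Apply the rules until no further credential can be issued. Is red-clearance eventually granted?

Holding violet-code and L12 grants black-clearance (A8).
Holding black-clearance, C25, and violet-code grants L5 (A3).
Holding L12 and L5 grants C30 (A6).
Holding C30, violet-code, and C25 grants T29 (A11).
Holding C30 and L22 grants C38 (A7).
Holding C25, T29, and C38 grants L17 (A2).
Holding black-clearance and L17 grants red-clearance (A9).

Yes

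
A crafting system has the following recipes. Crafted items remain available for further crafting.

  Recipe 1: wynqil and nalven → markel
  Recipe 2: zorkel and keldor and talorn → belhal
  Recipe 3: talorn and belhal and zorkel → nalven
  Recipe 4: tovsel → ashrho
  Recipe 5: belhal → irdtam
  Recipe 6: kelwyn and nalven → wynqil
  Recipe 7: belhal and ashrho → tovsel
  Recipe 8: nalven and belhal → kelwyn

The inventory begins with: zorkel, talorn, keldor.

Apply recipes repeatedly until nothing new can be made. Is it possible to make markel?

Yes

Using Recipe 2, zorkel, keldor, and talorn make belhal.
talorn and belhal and zorkel → nalven (Recipe 3).
nalven and belhal → kelwyn (Recipe 8).
kelwyn and nalven → wynqil (Recipe 6).
Using Recipe 1, wynqil and nalven make markel.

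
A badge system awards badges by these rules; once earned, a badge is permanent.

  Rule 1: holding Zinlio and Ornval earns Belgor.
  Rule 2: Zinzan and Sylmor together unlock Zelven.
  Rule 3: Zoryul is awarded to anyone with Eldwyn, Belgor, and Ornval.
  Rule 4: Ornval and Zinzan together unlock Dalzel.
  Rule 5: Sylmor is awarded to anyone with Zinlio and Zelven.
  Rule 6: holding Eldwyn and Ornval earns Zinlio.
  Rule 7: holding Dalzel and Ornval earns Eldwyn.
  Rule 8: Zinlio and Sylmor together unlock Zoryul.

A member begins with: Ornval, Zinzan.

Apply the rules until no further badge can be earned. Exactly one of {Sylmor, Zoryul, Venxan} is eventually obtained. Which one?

With Ornval and Zinzan, Dalzel is earned (Rule 4).
With Dalzel and Ornval, Eldwyn is earned (Rule 7).
With Eldwyn and Ornval, Zinlio is earned (Rule 6).
With Zinlio and Ornval, Belgor is earned (Rule 1).
With Eldwyn, Belgor, and Ornval, Zoryul is earned (Rule 3).
Sylmor would need Zinlio and Zelven (Rule 5), but Zelven is never earned. No rule produces Venxan, and it is not given.

Zoryul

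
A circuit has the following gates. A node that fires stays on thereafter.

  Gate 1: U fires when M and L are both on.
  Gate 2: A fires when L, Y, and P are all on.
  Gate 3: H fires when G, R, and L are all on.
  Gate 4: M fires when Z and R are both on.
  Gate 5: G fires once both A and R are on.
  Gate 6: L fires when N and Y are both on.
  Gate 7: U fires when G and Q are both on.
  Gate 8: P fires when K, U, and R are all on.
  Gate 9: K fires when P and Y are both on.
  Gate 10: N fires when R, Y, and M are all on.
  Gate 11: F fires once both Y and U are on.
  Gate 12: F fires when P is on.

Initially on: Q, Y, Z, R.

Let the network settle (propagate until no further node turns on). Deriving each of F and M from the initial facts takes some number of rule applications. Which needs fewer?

M: Z and R are on, so M fires (Gate 4). [1 rule application]
F: Gate 4: Z and R on → M on. Gate 10: R, Y, and M on → N on. N and Y are on, so L fires (Gate 6). M and L are on, so U fires (Gate 1). Gate 11: Y and U on → F on. [5 rule applications]
M needs fewer.

M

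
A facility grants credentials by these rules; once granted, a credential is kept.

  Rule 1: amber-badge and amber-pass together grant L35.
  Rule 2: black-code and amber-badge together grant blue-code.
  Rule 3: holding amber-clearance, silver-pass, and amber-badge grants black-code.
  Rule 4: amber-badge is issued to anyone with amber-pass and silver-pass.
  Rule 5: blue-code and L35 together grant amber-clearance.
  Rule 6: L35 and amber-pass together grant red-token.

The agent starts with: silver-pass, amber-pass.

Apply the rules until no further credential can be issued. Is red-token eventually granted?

Holding amber-pass and silver-pass grants amber-badge (Rule 4).
Holding amber-badge and amber-pass grants L35 (Rule 1).
Holding L35 and amber-pass grants red-token (Rule 6).

Yes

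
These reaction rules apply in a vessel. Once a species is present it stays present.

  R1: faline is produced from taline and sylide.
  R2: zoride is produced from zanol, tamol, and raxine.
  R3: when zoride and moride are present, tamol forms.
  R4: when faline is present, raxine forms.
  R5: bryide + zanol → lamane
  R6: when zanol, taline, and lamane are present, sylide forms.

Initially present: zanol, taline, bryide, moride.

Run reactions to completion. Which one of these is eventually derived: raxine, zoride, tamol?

bryide and zanol present → lamane forms (R5).
zanol, taline, and lamane present → sylide forms (R6).
taline and sylide present → faline forms (R1).
faline present → raxine forms (R4).
tamol would need zoride and moride (R3), but zoride never forms. zoride would need zanol, tamol, and raxine (R2), but tamol never forms.

raxine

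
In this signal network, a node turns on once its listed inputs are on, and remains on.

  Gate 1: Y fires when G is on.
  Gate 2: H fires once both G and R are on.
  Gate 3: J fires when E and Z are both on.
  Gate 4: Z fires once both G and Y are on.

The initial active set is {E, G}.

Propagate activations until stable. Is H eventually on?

H would need G and R (Gate 2), but R never turns on.

No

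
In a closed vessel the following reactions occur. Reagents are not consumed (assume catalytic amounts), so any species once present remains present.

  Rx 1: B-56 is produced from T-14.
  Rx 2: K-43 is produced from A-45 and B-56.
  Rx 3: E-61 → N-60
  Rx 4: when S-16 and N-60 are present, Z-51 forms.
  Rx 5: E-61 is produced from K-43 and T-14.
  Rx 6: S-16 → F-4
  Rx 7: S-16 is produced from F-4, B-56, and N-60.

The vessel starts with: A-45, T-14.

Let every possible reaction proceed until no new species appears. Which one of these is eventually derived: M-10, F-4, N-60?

T-14 present → B-56 forms (Rx 1).
A-45 and B-56 present → K-43 forms (Rx 2).
K-43 and T-14 present → E-61 forms (Rx 5).
E-61 present → N-60 forms (Rx 3).
F-4 would need S-16 (Rx 6), but S-16 never forms. No rule produces M-10, and it is not given.

N-60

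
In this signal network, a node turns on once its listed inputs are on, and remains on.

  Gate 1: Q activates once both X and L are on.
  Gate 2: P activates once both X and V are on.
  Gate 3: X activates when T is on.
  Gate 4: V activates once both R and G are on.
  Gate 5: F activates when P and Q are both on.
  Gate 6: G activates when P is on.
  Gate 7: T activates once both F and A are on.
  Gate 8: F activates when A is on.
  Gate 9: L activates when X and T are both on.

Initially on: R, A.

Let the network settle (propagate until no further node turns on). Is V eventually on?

No

V would need R and G (Gate 4), but G never turns on.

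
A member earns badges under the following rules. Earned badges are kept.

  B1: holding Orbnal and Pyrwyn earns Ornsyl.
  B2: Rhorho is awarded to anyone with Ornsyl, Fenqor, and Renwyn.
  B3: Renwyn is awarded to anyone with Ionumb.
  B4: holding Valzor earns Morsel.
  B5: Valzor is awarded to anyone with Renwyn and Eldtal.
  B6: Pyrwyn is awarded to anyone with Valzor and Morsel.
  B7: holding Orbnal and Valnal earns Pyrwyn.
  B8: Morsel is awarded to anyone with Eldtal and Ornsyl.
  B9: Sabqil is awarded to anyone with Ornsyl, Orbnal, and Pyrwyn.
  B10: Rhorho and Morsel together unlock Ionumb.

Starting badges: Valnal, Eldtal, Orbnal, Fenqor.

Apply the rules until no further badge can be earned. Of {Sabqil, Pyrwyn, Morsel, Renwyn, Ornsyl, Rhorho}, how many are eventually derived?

4

With Orbnal and Valnal, Pyrwyn is earned (B7).
With Orbnal and Pyrwyn, Ornsyl is earned (B1).
With Ornsyl, Orbnal, and Pyrwyn, Sabqil is earned (B9).
With Eldtal and Ornsyl, Morsel is earned (B8).
Sabqil: reached.
Pyrwyn: reached.
Morsel: reached.
Renwyn would need Ionumb (B3), but Ionumb is never earned.
Ornsyl: reached.
Rhorho would need Ornsyl, Fenqor, and Renwyn (B2), but Renwyn is never earned.
Reached: Sabqil, Pyrwyn, Morsel, and Ornsyl — 4 of the 6.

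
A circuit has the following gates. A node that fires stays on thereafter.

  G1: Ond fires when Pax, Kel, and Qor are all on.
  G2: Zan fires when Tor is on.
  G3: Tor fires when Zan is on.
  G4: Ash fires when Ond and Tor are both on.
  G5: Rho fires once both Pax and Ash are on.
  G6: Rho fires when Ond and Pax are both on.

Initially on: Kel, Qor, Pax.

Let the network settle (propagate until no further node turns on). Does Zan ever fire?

Zan would need Tor (G2), but Tor never turns on.

No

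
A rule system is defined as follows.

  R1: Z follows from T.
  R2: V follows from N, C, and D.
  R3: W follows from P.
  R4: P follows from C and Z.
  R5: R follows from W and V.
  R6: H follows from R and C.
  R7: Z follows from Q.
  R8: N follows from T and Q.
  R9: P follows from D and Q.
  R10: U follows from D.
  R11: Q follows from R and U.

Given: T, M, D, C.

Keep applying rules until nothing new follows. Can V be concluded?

No

V would need N, C, and D (R2), but N is never established.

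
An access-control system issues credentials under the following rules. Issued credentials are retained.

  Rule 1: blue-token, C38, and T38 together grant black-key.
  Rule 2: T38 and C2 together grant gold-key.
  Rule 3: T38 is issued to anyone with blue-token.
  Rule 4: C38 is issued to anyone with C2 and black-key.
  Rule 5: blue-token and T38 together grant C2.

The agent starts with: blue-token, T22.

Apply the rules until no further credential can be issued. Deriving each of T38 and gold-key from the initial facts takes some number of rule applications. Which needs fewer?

T38

T38: Holding blue-token grants T38 (Rule 3). [1 rule application]
gold-key: Holding blue-token grants T38 (Rule 3). Holding blue-token and T38 grants C2 (Rule 5). Holding T38 and C2 grants gold-key (Rule 2). [3 rule applications]
T38 needs fewer.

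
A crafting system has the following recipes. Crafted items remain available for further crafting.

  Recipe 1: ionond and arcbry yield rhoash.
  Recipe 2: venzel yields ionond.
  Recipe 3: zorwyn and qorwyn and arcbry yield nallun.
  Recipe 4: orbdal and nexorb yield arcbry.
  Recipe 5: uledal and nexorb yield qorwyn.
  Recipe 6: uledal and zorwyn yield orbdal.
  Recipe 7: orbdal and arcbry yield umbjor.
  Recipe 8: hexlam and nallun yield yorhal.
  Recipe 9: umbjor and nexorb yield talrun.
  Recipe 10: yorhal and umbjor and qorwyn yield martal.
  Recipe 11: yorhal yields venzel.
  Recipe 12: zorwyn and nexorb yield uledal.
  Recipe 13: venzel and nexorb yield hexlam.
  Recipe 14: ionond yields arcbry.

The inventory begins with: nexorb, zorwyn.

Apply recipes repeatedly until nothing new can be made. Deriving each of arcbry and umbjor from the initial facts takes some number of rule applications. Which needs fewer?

arcbry

arcbry: zorwyn and nexorb → uledal (Recipe 12). uledal and zorwyn → orbdal (Recipe 6). orbdal and nexorb → arcbry (Recipe 4). [3 rule applications]
umbjor: zorwyn and nexorb → uledal (Recipe 12). uledal and zorwyn → orbdal (Recipe 6). orbdal and nexorb → arcbry (Recipe 4). orbdal and arcbry → umbjor (Recipe 7). [4 rule applications]
arcbry needs fewer.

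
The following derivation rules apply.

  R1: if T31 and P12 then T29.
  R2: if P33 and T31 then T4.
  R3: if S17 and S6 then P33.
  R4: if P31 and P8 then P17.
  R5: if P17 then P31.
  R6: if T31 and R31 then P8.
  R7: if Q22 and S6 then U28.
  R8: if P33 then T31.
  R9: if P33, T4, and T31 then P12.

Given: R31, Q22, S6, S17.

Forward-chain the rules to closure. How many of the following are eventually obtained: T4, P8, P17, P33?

S17 and S6 hold, so P33 follows (R3).
From P33, R8 gives T31.
From P33 and T31, R2 gives T4.
T31 and R31 hold, so P8 follows (R6).
T4: reached.
P8: reached.
P17 would need P31 and P8 (R4), but P31 is never established.
P33: reached.
Reached: T4, P8, and P33 — 3 of the 4.

3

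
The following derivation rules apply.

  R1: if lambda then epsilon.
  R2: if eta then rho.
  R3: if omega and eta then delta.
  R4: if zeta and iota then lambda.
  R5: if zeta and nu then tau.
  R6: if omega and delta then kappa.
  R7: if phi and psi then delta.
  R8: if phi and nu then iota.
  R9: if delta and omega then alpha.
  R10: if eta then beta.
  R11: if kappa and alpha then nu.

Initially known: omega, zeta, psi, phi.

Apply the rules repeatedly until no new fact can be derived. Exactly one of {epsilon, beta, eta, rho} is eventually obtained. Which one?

epsilon

phi and psi hold, so delta follows (R7).
omega and delta hold, so kappa follows (R6).
From delta and omega, R9 gives alpha.
From kappa and alpha, R11 gives nu.
phi and nu hold, so iota follows (R8).
zeta and iota hold, so lambda follows (R4).
From lambda, R1 gives epsilon.
rho would need eta (R2), but eta is never established. beta would need eta (R10), but eta is never established. No rule produces eta, and it is not given.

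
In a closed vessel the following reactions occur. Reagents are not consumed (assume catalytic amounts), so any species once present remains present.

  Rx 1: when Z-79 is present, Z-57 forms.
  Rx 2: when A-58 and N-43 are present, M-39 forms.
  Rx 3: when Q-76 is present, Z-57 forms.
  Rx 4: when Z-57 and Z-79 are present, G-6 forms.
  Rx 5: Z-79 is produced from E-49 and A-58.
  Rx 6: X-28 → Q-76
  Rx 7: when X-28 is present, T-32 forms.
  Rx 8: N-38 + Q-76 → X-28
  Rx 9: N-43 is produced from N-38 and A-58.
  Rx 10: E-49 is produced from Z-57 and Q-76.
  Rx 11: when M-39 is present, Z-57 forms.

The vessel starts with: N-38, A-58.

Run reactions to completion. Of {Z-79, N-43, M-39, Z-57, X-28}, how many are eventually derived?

3

N-38 and A-58 present → N-43 forms (Rx 9).
A-58 and N-43 present → M-39 forms (Rx 2).
M-39 present → Z-57 forms (Rx 11).
Z-79 would need E-49 and A-58 (Rx 5), but E-49 never forms.
N-43: reached.
M-39: reached.
Z-57: reached.
X-28 would need N-38 and Q-76 (Rx 8), but Q-76 never forms.
Reached: N-43, M-39, and Z-57 — 3 of the 5.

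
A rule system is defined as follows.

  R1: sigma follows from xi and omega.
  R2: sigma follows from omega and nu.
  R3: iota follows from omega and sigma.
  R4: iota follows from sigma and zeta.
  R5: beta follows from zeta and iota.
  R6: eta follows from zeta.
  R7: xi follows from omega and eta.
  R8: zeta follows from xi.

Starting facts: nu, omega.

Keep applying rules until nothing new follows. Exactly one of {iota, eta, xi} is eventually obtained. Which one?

From omega and nu, R2 gives sigma.
omega and sigma hold, so iota follows (R3).
eta would need zeta (R6), but zeta is never established. xi would need omega and eta (R7), but eta is never established.

iota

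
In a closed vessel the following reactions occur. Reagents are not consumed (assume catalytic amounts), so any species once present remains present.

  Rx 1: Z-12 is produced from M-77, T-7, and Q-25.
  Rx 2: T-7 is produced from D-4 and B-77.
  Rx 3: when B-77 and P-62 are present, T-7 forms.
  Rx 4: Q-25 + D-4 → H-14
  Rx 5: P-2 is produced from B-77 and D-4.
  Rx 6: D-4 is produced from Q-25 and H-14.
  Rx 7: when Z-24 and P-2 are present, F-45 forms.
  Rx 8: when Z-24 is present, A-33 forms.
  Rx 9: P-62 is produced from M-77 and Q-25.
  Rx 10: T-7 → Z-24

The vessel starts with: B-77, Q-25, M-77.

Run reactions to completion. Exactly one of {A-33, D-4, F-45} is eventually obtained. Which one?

A-33

M-77 and Q-25 present → P-62 forms (Rx 9).
B-77 and P-62 present → T-7 forms (Rx 3).
T-7 present → Z-24 forms (Rx 10).
Z-24 present → A-33 forms (Rx 8).
F-45 would need Z-24 and P-2 (Rx 7), but P-2 never forms. D-4 would need Q-25 and H-14 (Rx 6), but H-14 never forms.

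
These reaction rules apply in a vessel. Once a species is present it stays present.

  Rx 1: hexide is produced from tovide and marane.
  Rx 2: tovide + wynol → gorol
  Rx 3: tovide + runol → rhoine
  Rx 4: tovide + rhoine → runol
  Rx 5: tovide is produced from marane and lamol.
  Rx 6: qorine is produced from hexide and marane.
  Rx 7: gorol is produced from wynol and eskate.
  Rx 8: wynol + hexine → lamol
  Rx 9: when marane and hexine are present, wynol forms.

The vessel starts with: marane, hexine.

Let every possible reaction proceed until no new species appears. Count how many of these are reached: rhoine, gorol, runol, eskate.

marane and hexine present → wynol forms (Rx 9).
wynol and hexine present → lamol forms (Rx 8).
marane and lamol present → tovide forms (Rx 5).
tovide and wynol present → gorol forms (Rx 2).
rhoine would need tovide and runol (Rx 3), but runol never forms.
gorol: reached.
runol would need tovide and rhoine (Rx 4), but rhoine never forms.
No rule produces eskate, and it is not given.
Reached: gorol — 1 of the 4.

1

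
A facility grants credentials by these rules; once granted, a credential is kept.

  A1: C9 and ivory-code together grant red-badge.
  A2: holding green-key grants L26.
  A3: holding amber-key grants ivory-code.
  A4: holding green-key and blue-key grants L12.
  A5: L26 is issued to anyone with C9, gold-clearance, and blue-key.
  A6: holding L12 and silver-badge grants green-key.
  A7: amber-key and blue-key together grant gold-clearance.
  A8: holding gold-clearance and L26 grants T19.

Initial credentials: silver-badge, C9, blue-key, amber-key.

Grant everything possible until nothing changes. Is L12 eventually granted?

L12 would need green-key and blue-key (A4), but green-key is never granted.

No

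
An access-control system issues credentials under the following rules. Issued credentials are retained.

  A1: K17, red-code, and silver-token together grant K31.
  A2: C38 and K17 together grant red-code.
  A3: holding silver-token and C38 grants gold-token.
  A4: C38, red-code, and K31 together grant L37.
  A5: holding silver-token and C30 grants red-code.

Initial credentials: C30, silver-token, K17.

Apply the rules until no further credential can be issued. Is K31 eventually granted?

Holding silver-token and C30 grants red-code (A5).
Holding K17, red-code, and silver-token grants K31 (A1).

Yes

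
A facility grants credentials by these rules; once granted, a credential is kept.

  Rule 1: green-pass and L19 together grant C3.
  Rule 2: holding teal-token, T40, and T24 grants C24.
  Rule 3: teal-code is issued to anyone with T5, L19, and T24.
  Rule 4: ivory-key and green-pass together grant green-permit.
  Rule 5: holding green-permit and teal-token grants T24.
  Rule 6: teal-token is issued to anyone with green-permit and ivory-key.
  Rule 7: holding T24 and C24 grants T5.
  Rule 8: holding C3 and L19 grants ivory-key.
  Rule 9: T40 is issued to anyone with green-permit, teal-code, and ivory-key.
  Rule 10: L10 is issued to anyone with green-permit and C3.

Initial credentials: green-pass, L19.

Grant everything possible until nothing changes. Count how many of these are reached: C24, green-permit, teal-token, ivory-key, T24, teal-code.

4

Holding green-pass and L19 grants C3 (Rule 1).
Holding C3 and L19 grants ivory-key (Rule 8).
Holding ivory-key and green-pass grants green-permit (Rule 4).
Holding green-permit and ivory-key grants teal-token (Rule 6).
Holding green-permit and teal-token grants T24 (Rule 5).
C24 would need teal-token, T40, and T24 (Rule 2), but T40 is never granted.
green-permit: reached.
teal-token: reached.
ivory-key: reached.
T24: reached.
teal-code would need T5, L19, and T24 (Rule 3), but T5 is never granted.
Reached: green-permit, teal-token, ivory-key, and T24 — 4 of the 6.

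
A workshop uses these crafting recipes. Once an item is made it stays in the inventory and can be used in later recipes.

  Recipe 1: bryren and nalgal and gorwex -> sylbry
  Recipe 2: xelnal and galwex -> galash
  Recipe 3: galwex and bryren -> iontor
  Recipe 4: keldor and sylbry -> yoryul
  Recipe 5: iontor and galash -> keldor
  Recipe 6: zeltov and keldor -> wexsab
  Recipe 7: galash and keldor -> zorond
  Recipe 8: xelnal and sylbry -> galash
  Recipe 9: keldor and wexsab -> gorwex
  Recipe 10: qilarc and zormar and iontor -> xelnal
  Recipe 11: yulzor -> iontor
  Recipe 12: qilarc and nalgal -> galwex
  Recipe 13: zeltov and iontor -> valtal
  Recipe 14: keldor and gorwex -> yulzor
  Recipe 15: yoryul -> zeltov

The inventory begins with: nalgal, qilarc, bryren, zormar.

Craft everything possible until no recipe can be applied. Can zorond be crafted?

Using Recipe 12, qilarc and nalgal make galwex.
Using Recipe 3, galwex and bryren make iontor.
qilarc and zormar and iontor -> xelnal (Recipe 10).
xelnal and galwex -> galash (Recipe 2).
iontor and galash -> keldor (Recipe 5).
Using Recipe 7, galash and keldor make zorond.

Yes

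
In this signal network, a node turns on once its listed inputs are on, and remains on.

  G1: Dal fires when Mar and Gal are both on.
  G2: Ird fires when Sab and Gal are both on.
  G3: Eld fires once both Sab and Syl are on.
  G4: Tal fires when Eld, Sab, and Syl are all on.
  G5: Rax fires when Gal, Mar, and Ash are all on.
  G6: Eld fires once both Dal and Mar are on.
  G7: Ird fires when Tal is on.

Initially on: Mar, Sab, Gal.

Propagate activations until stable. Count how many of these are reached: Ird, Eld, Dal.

3

G2: Sab and Gal on → Ird on.
G1: Mar and Gal on → Dal on.
Dal and Mar are on, so Eld fires (G6).
Ird: reached.
Eld: reached.
Dal: reached.
All 3 are reached.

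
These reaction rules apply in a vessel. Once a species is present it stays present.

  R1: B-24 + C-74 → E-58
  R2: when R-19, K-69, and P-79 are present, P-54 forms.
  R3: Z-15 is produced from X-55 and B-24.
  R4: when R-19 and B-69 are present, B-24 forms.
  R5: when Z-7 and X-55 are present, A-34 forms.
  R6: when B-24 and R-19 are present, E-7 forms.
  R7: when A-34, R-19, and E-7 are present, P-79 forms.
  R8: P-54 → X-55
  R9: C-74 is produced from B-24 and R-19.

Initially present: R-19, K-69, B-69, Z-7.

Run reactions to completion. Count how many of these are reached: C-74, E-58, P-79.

2

R-19 and B-69 present → B-24 forms (R4).
B-24 and R-19 present → C-74 forms (R9).
B-24 and C-74 present → E-58 forms (R1).
C-74: reached.
E-58: reached.
P-79 would need A-34, R-19, and E-7 (R7), but A-34 never forms.
Reached: C-74 and E-58 — 2 of the 3.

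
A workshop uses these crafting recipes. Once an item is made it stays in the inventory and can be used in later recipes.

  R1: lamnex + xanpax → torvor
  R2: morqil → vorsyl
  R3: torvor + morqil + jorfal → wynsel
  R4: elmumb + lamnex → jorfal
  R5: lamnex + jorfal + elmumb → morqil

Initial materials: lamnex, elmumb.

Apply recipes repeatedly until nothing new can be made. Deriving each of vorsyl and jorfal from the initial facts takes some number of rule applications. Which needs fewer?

jorfal: Using R4, elmumb and lamnex make jorfal. [1 rule application]
vorsyl: elmumb + lamnex → jorfal (R4). lamnex + jorfal + elmumb → morqil (R5). Using R2, morqil makes vorsyl. [3 rule applications]
jorfal needs fewer.

jorfal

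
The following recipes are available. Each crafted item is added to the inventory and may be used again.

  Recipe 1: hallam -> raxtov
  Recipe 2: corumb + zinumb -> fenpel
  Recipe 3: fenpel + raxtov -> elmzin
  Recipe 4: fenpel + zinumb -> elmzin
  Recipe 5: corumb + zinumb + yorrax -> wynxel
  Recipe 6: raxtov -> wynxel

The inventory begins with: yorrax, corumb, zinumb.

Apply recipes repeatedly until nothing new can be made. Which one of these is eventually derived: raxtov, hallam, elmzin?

Using Recipe 2, corumb and zinumb make fenpel.
fenpel + zinumb -> elmzin (Recipe 4).
raxtov would need hallam (Recipe 1), but hallam is never obtained. No rule produces hallam, and it is not given.

elmzin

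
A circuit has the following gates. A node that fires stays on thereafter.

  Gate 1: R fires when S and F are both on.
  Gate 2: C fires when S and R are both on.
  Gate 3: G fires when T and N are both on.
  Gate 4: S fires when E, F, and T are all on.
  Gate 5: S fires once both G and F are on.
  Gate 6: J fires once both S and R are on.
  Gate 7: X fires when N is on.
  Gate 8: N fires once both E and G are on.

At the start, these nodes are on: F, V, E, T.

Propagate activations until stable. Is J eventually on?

Gate 4: E, F, and T on → S on.
Gate 1: S and F on → R on.
Gate 6: S and R on → J on.

Yes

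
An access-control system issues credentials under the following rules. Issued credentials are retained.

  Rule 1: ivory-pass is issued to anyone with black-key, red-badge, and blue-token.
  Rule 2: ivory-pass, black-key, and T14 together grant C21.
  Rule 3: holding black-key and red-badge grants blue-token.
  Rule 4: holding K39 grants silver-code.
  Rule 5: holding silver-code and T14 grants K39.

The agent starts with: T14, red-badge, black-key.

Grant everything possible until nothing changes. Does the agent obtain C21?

Yes

Holding black-key and red-badge grants blue-token (Rule 3).
Holding black-key, red-badge, and blue-token grants ivory-pass (Rule 1).
Holding ivory-pass, black-key, and T14 grants C21 (Rule 2).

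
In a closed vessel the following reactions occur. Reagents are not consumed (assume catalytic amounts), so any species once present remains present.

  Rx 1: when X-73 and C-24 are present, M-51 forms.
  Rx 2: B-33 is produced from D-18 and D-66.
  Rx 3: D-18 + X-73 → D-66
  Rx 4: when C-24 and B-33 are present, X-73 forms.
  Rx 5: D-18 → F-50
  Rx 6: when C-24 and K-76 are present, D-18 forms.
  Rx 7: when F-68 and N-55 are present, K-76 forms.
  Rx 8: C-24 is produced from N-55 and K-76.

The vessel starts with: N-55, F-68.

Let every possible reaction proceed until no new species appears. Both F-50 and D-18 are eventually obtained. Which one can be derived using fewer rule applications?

D-18: F-68 and N-55 present → K-76 forms (Rx 7). N-55 and K-76 present → C-24 forms (Rx 8). C-24 and K-76 present → D-18 forms (Rx 6). [3 rule applications]
F-50: F-68 and N-55 present → K-76 forms (Rx 7). N-55 and K-76 present → C-24 forms (Rx 8). C-24 and K-76 present → D-18 forms (Rx 6). D-18 present → F-50 forms (Rx 5). [4 rule applications]
D-18 needs fewer.

D-18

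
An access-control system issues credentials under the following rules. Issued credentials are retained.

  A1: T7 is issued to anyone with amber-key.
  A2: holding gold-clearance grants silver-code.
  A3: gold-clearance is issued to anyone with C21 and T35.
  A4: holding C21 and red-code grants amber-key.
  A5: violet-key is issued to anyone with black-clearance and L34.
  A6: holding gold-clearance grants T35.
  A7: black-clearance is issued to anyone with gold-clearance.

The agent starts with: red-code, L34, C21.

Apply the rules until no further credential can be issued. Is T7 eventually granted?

Holding C21 and red-code grants amber-key (A4).
Holding amber-key grants T7 (A1).

Yes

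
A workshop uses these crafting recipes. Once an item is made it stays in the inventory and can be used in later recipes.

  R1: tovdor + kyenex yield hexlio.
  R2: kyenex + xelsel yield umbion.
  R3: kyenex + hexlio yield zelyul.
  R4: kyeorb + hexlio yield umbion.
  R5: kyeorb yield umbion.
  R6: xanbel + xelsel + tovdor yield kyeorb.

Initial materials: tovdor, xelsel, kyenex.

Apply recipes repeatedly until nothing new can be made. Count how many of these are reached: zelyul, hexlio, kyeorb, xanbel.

2

tovdor + kyenex → hexlio (R1).
Using R3, kyenex and hexlio make zelyul.
zelyul: reached.
hexlio: reached.
kyeorb would need xanbel, xelsel, and tovdor (R6), but xanbel is never obtained.
No rule produces xanbel, and it is not given.
Reached: zelyul and hexlio — 2 of the 4.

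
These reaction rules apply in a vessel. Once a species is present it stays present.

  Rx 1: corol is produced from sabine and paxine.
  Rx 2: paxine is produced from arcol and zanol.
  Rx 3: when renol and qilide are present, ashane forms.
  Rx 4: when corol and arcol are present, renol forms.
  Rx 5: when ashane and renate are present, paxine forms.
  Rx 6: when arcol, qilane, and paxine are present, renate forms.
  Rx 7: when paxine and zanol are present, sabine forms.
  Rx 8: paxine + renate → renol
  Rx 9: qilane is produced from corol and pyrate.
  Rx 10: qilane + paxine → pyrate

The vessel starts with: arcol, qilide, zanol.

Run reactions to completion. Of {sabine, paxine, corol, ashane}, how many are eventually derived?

4

arcol and zanol present → paxine forms (Rx 2).
paxine and zanol present → sabine forms (Rx 7).
sabine and paxine present → corol forms (Rx 1).
corol and arcol present → renol forms (Rx 4).
renol and qilide present → ashane forms (Rx 3).
sabine: reached.
paxine: reached.
corol: reached.
ashane: reached.
All 4 are reached.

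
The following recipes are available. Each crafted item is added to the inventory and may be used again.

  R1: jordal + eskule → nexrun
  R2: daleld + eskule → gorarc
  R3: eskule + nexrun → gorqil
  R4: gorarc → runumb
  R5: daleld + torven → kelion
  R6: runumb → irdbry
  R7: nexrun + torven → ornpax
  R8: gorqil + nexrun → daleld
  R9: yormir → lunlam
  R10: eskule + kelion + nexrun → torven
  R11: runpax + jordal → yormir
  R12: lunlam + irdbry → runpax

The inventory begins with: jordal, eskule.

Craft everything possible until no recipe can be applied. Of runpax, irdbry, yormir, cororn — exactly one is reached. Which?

irdbry

jordal + eskule → nexrun (R1).
Using R3, eskule and nexrun make gorqil.
Using R8, gorqil and nexrun make daleld.
Using R2, daleld and eskule make gorarc.
gorarc → runumb (R4).
runumb → irdbry (R6).
runpax would need lunlam and irdbry (R12), but lunlam is never obtained. yormir would need runpax and jordal (R11), but runpax is never obtained. No rule produces cororn, and it is not given.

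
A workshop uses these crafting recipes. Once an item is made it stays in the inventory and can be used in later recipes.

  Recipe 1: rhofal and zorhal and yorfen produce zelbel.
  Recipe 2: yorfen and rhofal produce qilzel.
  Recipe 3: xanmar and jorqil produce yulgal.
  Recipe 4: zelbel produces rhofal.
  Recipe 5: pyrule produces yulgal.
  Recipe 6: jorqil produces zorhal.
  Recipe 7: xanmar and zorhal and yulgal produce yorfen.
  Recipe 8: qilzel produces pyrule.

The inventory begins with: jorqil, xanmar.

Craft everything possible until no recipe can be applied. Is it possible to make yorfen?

xanmar and jorqil → yulgal (Recipe 3).
jorqil → zorhal (Recipe 6).
xanmar and zorhal and yulgal → yorfen (Recipe 7).

Yes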